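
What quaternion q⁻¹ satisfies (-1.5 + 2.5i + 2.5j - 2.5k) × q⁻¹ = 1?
-0.0714 - 0.119i - 0.119j + 0.119k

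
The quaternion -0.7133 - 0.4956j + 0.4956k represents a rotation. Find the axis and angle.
axis = (0, -√2/2, √2/2), θ = 271°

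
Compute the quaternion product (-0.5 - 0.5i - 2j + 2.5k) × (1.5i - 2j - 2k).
1.75 + 8.25i + 3.75j + 5k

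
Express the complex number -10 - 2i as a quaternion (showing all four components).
-10 - 2i + 0j + 0k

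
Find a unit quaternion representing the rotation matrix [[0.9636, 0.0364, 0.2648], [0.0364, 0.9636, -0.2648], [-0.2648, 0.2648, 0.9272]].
0.9816 + 0.1349i + 0.1349j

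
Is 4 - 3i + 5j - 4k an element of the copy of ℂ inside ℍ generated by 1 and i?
No. The quaternion 4 - 3i + 5j - 4k has j-coefficient y = 5 and k-coefficient z = -4, not both zero, so it does not lie in the complex subalgebra spanned by 1 and i.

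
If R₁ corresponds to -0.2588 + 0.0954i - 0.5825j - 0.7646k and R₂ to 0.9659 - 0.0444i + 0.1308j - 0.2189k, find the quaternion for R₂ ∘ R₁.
-0.3369 - 0.1239i - 0.6513j - 0.6685k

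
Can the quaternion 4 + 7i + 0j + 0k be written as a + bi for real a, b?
Yes. The quaternion 4 + 7i has j- and k-coefficients y = z = 0, so it lies in the complex subalgebra spanned by 1 and i.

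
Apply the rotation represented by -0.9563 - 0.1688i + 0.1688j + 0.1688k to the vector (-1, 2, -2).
(0.405, 2.684, -1.278)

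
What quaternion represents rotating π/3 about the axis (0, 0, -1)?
0.866 - 0.5k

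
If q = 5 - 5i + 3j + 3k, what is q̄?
5 + 5i - 3j - 3k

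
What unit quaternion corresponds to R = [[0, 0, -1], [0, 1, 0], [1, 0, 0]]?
0.7071 - 0.7071j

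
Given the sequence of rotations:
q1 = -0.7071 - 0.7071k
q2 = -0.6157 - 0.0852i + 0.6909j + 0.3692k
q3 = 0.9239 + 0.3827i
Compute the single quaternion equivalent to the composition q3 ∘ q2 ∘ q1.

q2 · q1 = 0.6964 - 0.4283i - 0.5488j + 0.1743k
q3 · q2 · q1 = 0.8073 - 0.1292i - 0.5737j - 0.049k
0.8073 - 0.1292i - 0.5737j - 0.049k


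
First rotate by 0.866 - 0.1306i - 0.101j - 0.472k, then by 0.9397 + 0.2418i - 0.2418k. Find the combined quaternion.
0.7312 + 0.0623i + 0.0508j - 0.6774k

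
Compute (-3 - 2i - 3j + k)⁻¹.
-0.1304 + 0.087i + 0.1304j - 0.0435k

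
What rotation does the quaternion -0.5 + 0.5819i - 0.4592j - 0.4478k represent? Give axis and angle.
axis = (0.6719, -0.5302, -0.5171), θ = 4π/3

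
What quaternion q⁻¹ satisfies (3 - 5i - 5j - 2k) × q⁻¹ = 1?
0.0476 + 0.0794i + 0.0794j + 0.0317k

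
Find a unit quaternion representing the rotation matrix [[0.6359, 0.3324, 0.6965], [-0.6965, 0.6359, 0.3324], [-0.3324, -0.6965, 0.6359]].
0.8526 - 0.3017i + 0.3017j - 0.3017k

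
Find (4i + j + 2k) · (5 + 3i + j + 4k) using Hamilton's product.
-21 + 22i - 5j + 11k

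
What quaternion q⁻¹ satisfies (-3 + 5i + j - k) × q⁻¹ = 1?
-0.0833 - 0.1389i - 0.0278j + 0.0278k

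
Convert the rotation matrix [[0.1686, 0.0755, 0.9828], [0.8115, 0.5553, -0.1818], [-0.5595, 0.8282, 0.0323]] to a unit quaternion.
0.6626 + 0.3811i + 0.5819j + 0.2777k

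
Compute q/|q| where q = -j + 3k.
-0.3162j + 0.9487k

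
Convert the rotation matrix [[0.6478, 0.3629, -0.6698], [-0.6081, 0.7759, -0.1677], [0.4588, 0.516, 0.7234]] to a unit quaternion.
0.887 + 0.1927i - 0.3181j - 0.2737k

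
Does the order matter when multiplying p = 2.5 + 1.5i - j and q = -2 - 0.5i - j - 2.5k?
Yes: pq = -5.25 - 1.75i + 3.25j - 8.25k ≠ -5.25 - 6.75i - 4.25j - 4.25k = qp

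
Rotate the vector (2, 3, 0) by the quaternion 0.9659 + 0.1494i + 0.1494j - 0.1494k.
(2.821, 2.244, 0.065)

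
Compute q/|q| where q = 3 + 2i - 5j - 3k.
0.4376 + 0.2917i - 0.7293j - 0.4376k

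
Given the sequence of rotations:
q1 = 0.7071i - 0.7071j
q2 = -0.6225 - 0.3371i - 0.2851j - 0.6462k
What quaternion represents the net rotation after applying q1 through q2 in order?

q2 · q1 = 0.0368 - 0.8971i - 0.0168j + 0.44k
0.0368 - 0.8971i - 0.0168j + 0.44k


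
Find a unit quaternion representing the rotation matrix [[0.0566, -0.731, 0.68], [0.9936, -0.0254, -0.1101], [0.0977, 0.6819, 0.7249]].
0.6626 + 0.2988i + 0.2197j + 0.6507k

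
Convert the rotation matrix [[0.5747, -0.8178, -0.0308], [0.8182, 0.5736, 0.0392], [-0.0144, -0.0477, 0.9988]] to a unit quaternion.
0.887 - 0.0245i - 0.0046j + 0.4611k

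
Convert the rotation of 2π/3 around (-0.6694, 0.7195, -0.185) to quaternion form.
0.5 - 0.5797i + 0.6231j - 0.1602k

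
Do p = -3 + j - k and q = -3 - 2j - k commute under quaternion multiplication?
No: pq = 10 - 3i + 3j + 6k ≠ 10 + 3i + 3j + 6k = qp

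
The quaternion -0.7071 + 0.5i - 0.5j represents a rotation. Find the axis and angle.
axis = (√2/2, -√2/2, 0), θ = 3π/2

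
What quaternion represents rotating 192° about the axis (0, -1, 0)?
-0.1045 - 0.9945j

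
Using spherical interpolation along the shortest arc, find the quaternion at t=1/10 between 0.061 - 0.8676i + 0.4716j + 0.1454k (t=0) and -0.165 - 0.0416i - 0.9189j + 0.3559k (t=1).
0.079 - 0.8162i + 0.565j + 0.0918k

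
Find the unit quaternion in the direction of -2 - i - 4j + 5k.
-0.2949 - 0.1474i - 0.5898j + 0.7372k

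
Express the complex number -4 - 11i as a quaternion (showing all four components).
-4 - 11i + 0j + 0k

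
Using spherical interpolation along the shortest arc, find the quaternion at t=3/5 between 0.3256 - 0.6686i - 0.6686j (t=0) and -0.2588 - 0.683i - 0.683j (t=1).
-0.0244 - 0.7069i - 0.7069j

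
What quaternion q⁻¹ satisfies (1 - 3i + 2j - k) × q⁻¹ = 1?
0.0667 + 0.2i - 0.1333j + 0.0667k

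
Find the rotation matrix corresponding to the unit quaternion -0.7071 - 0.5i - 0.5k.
[[0.5, -0.7071, 0.5], [0.7071, 0, -0.7071], [0.5, 0.7071, 0.5]]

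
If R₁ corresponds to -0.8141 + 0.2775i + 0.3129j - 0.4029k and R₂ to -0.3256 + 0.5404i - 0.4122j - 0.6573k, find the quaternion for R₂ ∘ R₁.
-0.0207 - 0.1585i + 0.269j + 0.9498k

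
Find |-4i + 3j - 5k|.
√50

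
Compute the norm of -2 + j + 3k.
√14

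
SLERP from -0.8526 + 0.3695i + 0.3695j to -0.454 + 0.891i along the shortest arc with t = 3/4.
-0.5906 + 0.8005i + 0.1016j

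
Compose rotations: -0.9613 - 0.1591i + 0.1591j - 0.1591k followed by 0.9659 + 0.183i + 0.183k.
-0.8703 - 0.3587i + 0.1537j - 0.3005k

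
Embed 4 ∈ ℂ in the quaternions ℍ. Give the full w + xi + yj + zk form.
4 + 0i + 0j + 0k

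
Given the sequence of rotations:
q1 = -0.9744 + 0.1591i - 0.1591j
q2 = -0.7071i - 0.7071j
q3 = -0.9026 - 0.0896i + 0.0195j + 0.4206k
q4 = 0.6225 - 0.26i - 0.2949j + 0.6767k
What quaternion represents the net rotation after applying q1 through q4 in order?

q2 · q1 = 0.689i + 0.689j + 0.225k
q3 · q2 · q1 = -0.0463 - 0.9073i - 0.3119j - 0.2783k
q4 · q3 · q2 · q1 = -0.1684 - 0.2596i - 0.8668j - 0.391k
-0.1684 - 0.2596i - 0.8668j - 0.391k


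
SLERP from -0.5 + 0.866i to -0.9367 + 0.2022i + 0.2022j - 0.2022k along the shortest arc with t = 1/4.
-0.6619 + 0.7452i + 0.0571j - 0.0571k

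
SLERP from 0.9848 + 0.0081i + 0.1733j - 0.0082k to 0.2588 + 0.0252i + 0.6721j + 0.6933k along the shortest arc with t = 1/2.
0.7524 + 0.0201i + 0.5115j + 0.4145k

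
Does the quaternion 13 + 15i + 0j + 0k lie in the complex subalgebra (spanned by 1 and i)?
Yes. The quaternion 13 + 15i has j- and k-coefficients y = z = 0, so it lies in the complex subalgebra spanned by 1 and i.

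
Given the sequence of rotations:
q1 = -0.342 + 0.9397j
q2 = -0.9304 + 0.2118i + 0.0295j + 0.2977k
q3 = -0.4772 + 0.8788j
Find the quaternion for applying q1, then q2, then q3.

q2 · q1 = 0.2905 - 0.3522i - 0.8844j + 0.0972k
q3 · q2 · q1 = 0.6386 + 0.2535i + 0.6773j + 0.2631k
0.6386 + 0.2535i + 0.6773j + 0.2631k


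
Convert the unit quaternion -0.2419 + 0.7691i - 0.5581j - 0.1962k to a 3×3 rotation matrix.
[[0.3001, -0.9534, -0.0318], [-0.7635, -0.26, 0.5911], [-0.5718, -0.1531, -0.806]]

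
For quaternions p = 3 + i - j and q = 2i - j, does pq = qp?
No: pq = -3 + 6i - 3j + k ≠ -3 + 6i - 3j - k = qp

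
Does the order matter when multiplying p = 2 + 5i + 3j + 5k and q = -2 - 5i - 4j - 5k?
Yes: pq = 58 - 15i - 14j - 25k ≠ 58 - 25i - 14j - 15k = qp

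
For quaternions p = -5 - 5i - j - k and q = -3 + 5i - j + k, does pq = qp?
No: pq = 40 - 12i + 8j + 8k ≠ 40 - 8i + 8j - 12k = qp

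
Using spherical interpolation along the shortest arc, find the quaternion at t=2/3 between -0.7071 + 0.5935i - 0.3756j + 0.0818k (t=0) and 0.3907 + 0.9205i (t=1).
0.001 + 0.9859i - 0.1635j + 0.0356k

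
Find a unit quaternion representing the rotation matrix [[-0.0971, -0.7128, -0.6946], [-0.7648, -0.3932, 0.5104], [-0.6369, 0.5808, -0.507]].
0.0262 + 0.6714i - 0.5502j - 0.4958k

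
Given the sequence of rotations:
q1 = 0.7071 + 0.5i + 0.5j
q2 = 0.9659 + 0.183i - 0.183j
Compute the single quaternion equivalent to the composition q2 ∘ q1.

q2 · q1 = 0.683 + 0.6123i + 0.3536j + 0.183k
0.683 + 0.6123i + 0.3536j + 0.183k


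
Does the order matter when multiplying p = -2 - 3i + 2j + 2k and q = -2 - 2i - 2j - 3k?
Yes: pq = 8 + 8i - 13j + 12k ≠ 8 + 12i + 13j - 8k = qp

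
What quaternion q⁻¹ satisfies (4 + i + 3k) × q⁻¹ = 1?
0.1538 - 0.0385i - 0.1154k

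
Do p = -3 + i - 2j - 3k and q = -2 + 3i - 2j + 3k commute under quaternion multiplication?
No: pq = 8 - 23i - 2j + k ≠ 8 + i + 22j - 7k = qp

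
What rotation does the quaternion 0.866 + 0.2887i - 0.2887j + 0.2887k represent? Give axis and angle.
axis = (√3/3, -√3/3, √3/3), θ = π/3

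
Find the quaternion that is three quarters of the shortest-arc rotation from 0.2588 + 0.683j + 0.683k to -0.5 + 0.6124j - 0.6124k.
0.5369 - 0.3021j + 0.7877k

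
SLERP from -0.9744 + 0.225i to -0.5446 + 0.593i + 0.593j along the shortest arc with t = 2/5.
-0.8739 + 0.4089i + 0.2629j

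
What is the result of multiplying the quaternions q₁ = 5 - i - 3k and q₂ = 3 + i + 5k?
31 + 2i + 2j + 16k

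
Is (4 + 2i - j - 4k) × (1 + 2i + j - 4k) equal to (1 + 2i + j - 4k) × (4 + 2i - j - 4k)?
No: pq = -15 + 18i + 3j - 16k ≠ -15 + 2i + 3j - 24k = qp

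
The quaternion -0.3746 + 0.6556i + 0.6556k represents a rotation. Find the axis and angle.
axis = (√2/2, 0, √2/2), θ = 224°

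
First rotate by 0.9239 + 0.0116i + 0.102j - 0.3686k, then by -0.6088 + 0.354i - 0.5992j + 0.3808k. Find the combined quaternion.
-0.3651 + 0.502i - 0.4808j + 0.6193k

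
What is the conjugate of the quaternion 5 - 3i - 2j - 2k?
5 + 3i + 2j + 2k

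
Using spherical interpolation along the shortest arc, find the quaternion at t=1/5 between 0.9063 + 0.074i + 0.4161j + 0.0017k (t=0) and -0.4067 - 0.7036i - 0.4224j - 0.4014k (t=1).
0.8596 + 0.2249i + 0.449j + 0.0941k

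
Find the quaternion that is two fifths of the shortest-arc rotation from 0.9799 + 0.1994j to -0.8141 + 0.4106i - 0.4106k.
0.961 - 0.1743i + 0.1252j + 0.1743k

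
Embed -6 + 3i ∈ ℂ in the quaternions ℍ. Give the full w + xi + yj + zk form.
-6 + 3i + 0j + 0k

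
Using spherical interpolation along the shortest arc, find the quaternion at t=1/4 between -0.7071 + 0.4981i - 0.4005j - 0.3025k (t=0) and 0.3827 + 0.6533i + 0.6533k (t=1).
-0.762 + 0.211i - 0.3551j - 0.4988k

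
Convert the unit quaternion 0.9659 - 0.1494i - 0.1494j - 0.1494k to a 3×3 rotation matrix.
[[0.9107, 0.3333, -0.244], [-0.244, 0.9107, 0.3333], [0.3333, -0.244, 0.9107]]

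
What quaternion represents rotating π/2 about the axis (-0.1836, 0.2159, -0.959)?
0.7071 - 0.1298i + 0.1527j - 0.6781k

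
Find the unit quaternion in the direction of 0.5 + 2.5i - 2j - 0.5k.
0.1525 + 0.7625i - 0.61j - 0.1525k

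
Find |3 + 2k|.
√13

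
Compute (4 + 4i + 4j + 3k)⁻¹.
0.0702 - 0.0702i - 0.0702j - 0.0526k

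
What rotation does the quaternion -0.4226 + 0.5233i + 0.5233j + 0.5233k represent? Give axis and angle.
axis = (√3/3, √3/3, √3/3), θ = 230°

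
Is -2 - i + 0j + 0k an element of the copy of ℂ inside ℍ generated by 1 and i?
Yes. The quaternion -2 - i has j- and k-coefficients y = z = 0, so it lies in the complex subalgebra spanned by 1 and i.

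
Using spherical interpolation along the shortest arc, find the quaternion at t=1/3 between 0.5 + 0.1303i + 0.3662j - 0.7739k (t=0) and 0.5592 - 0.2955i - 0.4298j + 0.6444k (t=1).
0.1508 + 0.2196i + 0.4535j - 0.8505k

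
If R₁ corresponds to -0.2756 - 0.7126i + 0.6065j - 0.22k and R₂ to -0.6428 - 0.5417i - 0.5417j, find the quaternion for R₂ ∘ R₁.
0.1197 + 0.7265i - 0.3597j - 0.5731k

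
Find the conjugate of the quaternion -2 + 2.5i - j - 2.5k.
-2 - 2.5i + j + 2.5k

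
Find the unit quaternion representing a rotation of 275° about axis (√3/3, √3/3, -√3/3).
-0.7373 + 0.3901i + 0.3901j - 0.3901k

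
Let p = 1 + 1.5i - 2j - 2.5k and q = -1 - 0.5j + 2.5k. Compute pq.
4.25 - 7.75i - 2.25j + 4.25k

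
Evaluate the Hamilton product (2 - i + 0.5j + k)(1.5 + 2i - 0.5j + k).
4.25 + 3.5i + 2.75j + 3k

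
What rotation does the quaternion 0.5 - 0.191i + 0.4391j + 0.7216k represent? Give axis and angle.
axis = (-0.2205, 0.507, 0.8332), θ = 2π/3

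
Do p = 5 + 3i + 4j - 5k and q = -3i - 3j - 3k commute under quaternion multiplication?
No: pq = 6 - 42i + 9j - 12k ≠ 6 + 12i - 39j - 18k = qp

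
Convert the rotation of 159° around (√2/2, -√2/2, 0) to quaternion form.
0.1822 + 0.6953i - 0.6953j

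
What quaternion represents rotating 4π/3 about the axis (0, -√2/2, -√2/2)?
-0.5 - 0.6124j - 0.6124k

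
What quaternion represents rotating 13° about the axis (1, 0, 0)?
0.9936 + 0.1132i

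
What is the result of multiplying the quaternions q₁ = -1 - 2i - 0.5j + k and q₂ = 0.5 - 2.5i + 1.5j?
-4.75 - 4.25j - 3.75k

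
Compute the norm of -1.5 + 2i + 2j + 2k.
3.775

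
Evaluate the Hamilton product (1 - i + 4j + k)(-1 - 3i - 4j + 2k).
10 + 10i - 9j + 17k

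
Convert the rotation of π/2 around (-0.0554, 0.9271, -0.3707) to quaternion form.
0.7071 - 0.0392i + 0.6556j - 0.2621k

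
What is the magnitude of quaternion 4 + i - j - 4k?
√34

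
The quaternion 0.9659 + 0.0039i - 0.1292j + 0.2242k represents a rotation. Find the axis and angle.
axis = (0.0151, -0.4992, 0.8663), θ = π/6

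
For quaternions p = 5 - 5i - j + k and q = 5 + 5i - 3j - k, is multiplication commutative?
No: pq = 48 + 4i - 20j + 20k ≠ 48 - 4i - 20j - 20k = qp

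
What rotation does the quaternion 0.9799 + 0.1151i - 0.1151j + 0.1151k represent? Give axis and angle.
axis = (√3/3, -√3/3, √3/3), θ = 23°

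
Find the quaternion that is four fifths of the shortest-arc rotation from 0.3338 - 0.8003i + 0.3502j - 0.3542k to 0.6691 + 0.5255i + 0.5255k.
-0.5015 - 0.6623i + 0.0885j - 0.5496k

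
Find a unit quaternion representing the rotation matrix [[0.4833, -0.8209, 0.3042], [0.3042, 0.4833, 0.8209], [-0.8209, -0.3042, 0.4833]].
0.7826 - 0.3594i + 0.3594j + 0.3594k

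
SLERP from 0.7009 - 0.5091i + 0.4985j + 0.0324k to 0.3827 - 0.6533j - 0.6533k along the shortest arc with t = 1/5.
0.5408 - 0.4748i + 0.6576j + 0.2229k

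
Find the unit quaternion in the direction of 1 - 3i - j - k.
0.2887 - 0.866i - 0.2887j - 0.2887k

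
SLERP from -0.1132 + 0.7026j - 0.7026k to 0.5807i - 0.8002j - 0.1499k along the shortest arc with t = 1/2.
-0.0663 - 0.3402i + 0.8804j - 0.3238k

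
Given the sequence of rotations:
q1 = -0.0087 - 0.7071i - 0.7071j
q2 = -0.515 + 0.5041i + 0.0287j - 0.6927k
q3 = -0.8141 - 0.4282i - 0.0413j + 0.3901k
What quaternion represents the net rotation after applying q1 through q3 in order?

q2 · q1 = 0.3812 - 0.13i + 0.8537j - 0.3301k
q3 · q2 · q1 = -0.202 - 0.3768i - 0.9028j + 0.0465k
-0.202 - 0.3768i - 0.9028j + 0.0465k


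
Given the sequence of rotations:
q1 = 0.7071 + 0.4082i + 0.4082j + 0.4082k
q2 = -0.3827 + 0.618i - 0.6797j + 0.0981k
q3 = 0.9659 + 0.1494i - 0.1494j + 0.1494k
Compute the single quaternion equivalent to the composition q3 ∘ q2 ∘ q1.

q2 · q1 = -0.2855 - 0.0367i - 0.8491j + 0.4429k
q3 · q2 · q1 = -0.4633 - 0.0174i - 0.8491j + 0.2528k
-0.4633 - 0.0174i - 0.8491j + 0.2528k


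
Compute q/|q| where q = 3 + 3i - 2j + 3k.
0.5388 + 0.5388i - 0.3592j + 0.5388k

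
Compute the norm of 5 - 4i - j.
√42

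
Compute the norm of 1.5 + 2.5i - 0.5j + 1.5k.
√11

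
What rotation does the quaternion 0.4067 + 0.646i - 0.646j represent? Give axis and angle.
axis = (√2/2, -√2/2, 0), θ = 132°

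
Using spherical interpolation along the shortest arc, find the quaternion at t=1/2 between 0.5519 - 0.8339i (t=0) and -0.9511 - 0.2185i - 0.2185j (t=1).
0.9172 - 0.3755i + 0.1333j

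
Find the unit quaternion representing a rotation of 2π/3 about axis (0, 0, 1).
0.5 + 0.866k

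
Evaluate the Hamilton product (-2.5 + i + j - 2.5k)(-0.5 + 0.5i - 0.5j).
1.25 - 3i - 0.5j + 0.25k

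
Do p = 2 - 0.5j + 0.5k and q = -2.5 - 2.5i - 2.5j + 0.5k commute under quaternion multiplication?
No: pq = -6.5 - 4i - 5j - 1.5k ≠ -6.5 - 6i - 2.5j + k = qp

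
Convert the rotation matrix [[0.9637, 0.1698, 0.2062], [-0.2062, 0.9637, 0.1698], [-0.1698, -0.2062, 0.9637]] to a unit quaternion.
0.9863 - 0.0953i + 0.0953j - 0.0953k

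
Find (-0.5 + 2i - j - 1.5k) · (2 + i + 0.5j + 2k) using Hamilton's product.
0.5 + 2.25i - 7.75j - 2k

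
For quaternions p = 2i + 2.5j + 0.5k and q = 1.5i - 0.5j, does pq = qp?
No: pq = -1.75 + 0.25i + 0.75j - 4.75k ≠ -1.75 - 0.25i - 0.75j + 4.75k = qp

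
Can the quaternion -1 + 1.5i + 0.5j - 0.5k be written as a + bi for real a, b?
No. The quaternion -1 + 1.5i + 0.5j - 0.5k has j-coefficient y = 0.5 and k-coefficient z = -0.5, not both zero, so it does not lie in the complex subalgebra spanned by 1 and i.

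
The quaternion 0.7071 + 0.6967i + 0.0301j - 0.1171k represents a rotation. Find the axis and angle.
axis = (0.9853, 0.0426, -0.1656), θ = π/2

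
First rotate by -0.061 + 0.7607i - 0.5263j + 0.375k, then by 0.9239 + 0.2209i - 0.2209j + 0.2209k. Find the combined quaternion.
-0.4235 + 0.7228i - 0.3876j + 0.3848k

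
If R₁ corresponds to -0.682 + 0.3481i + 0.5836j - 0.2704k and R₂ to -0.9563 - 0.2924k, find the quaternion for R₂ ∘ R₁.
0.5731 - 0.1622i - 0.6599j + 0.458k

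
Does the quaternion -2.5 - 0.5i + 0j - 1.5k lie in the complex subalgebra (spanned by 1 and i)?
No. The quaternion -2.5 - 0.5i - 1.5k has j-coefficient y = 0 and k-coefficient z = -1.5, not both zero, so it does not lie in the complex subalgebra spanned by 1 and i.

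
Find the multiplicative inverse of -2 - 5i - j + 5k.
-0.0364 + 0.0909i + 0.0182j - 0.0909k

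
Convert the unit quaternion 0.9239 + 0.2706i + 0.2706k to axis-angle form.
axis = (√2/2, 0, √2/2), θ = π/4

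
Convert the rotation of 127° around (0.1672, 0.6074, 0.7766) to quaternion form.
0.4462 + 0.1496i + 0.5436j + 0.695k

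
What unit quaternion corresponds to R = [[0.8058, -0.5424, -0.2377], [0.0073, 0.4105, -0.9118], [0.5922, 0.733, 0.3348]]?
0.7986 + 0.5149i - 0.2598j + 0.1721k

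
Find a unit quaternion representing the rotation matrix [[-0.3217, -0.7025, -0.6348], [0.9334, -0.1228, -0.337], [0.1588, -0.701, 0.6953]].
0.5592 - 0.1627i - 0.3548j + 0.7314k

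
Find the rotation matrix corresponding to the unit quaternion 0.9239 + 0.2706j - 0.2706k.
[[0.7071, 0.5, 0.5], [-0.5, 0.8536, -0.1464], [-0.5, -0.1464, 0.8536]]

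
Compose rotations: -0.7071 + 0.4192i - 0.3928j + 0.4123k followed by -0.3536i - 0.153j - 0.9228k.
0.4686 - 0.1755i - 0.1329j + 0.8555k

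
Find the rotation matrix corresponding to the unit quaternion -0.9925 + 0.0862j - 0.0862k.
[[0.9703, -0.1711, -0.1711], [0.1711, 0.9851, -0.0149], [0.1711, -0.0149, 0.9851]]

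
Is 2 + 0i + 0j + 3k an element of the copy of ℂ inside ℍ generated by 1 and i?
No. The quaternion 2 + 3k has j-coefficient y = 0 and k-coefficient z = 3, not both zero, so it does not lie in the complex subalgebra spanned by 1 and i.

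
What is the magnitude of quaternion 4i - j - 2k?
√21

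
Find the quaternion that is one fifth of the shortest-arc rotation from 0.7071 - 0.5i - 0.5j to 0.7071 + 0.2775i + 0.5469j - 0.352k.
0.8655 - 0.3839i - 0.3048j - 0.1033k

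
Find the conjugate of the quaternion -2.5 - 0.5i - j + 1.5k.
-2.5 + 0.5i + j - 1.5k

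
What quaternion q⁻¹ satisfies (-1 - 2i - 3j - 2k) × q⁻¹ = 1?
-0.0556 + 0.1111i + 0.1667j + 0.1111k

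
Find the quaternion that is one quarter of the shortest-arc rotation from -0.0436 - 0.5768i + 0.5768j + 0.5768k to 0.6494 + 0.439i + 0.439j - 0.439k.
-0.2511 - 0.6383i + 0.3493j + 0.6383k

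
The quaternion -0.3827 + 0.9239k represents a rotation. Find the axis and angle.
axis = (0, 0, 1), θ = 5π/4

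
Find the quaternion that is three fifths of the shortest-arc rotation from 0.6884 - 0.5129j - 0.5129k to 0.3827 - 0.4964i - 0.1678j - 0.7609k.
0.5414 - 0.3161i - 0.3286j - 0.7064k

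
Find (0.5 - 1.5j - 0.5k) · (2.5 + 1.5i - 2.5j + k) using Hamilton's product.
-2 - 2i - 5.75j + 1.5k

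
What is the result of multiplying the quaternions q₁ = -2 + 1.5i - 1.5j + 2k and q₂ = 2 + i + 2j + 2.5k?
-7.5 - 6.75i - 8.75j + 3.5k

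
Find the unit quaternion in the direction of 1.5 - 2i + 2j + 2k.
0.3974 - 0.5298i + 0.5298j + 0.5298k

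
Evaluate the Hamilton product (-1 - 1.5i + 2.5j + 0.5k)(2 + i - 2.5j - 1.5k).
6.5 - 6.5i + 5.75j + 3.75k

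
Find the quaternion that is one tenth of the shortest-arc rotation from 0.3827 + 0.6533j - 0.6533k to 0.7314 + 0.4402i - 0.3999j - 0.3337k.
0.4669 + 0.0602i + 0.5717j - 0.672k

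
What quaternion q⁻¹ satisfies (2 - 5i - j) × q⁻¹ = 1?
0.0667 + 0.1667i + 0.0333j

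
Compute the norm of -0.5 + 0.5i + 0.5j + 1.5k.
√3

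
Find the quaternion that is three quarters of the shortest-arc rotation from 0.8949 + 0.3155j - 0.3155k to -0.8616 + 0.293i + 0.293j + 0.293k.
0.911 - 0.2277i - 0.1426j - 0.3128k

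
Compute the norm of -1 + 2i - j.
√6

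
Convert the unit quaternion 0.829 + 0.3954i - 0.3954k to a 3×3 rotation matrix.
[[0.6873, 0.6556, -0.3127], [-0.6556, 0.3746, -0.6556], [-0.3127, 0.6556, 0.6873]]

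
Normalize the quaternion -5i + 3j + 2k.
-0.8111i + 0.4867j + 0.3244k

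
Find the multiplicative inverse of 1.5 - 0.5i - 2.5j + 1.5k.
0.1364 + 0.0455i + 0.2273j - 0.1364k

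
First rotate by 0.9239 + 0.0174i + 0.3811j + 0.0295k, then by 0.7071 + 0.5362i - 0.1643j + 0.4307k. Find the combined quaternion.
0.6939 + 0.3387i + 0.1094j + 0.626k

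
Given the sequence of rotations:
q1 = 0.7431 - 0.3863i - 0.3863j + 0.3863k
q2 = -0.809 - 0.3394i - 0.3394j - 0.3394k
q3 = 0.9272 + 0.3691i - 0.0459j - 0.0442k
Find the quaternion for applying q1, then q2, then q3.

q2 · q1 = -0.7323 - 0.2019i + 0.3225j - 0.5647k
q3 · q2 · q1 = -0.6146 - 0.4173i + 0.55j - 0.3815k
-0.6146 - 0.4173i + 0.55j - 0.3815k


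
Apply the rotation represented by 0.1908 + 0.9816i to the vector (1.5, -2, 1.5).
(1.5, 1.292, -2.14)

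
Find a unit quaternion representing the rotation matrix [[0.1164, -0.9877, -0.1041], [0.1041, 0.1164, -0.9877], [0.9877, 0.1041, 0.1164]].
0.5808 + 0.47i - 0.47j + 0.47k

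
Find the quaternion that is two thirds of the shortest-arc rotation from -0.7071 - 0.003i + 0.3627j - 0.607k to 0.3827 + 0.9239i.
-0.6095 - 0.7308i + 0.1576j - 0.2638k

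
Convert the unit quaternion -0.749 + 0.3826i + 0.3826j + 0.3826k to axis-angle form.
axis = (√3/3, √3/3, √3/3), θ = 277°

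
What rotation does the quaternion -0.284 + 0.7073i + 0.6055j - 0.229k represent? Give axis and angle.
axis = (0.7377, 0.6315, -0.2388), θ = 213°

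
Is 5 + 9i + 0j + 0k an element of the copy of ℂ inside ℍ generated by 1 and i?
Yes. The quaternion 5 + 9i has j- and k-coefficients y = z = 0, so it lies in the complex subalgebra spanned by 1 and i.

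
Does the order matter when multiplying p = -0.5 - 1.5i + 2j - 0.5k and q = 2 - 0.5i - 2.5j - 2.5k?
Yes: pq = 2 - 9i + 1.75j + 5k ≠ 2 + 3.5i + 8.75j - 4.5k = qp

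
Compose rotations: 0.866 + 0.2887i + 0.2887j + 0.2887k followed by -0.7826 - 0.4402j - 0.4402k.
-0.4236 - 0.2259i - 0.7342j - 0.4801k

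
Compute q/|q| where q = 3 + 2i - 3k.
0.6396 + 0.4264i - 0.6396k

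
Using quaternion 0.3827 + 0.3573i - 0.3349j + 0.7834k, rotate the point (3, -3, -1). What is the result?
(0.858, 3.327, 2.682)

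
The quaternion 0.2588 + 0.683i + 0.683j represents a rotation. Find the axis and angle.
axis = (√2/2, √2/2, 0), θ = 5π/6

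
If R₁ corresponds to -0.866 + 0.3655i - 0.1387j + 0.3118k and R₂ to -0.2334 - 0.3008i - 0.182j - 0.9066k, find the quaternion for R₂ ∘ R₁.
0.5695 - 0.0073i - 0.0476j + 0.8206k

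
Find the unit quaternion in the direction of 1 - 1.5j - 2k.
0.3714 - 0.5571j - 0.7428k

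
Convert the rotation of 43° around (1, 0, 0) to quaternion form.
0.9304 + 0.3665i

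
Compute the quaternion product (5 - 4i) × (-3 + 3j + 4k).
-15 + 12i + 31j + 8k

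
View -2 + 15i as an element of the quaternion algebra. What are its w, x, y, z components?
-2 + 15i + 0j + 0k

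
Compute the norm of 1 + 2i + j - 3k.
√15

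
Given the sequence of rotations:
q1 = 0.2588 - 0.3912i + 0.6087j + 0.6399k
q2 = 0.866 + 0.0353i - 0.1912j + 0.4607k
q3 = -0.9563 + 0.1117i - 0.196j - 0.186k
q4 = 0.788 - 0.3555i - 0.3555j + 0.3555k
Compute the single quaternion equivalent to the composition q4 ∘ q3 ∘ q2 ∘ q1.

q2 · q1 = 0.0595 - 0.7324i + 0.2748j + 0.6201k
q3 · q2 · q1 = 0.1941 + 0.6366i - 0.2075j - 0.7169k
q4 · q3 · q2 · q1 = 0.5604 + 0.7613i - 0.2611j - 0.1958k
0.5604 + 0.7613i - 0.2611j - 0.1958k


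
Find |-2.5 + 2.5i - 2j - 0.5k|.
4.093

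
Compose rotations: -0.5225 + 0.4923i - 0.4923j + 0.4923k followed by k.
-0.4923 + 0.4923i + 0.4923j - 0.5225k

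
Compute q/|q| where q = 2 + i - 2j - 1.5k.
0.5963 + 0.2981i - 0.5963j - 0.4472k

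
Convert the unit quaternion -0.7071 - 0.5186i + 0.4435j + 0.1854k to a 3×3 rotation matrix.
[[0.5379, -0.1978, -0.8195], [-0.7222, 0.3934, -0.569], [0.4349, 0.8979, 0.0687]]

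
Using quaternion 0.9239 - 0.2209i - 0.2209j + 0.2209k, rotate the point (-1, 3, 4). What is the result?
(-3.76, 3.151, 1.391)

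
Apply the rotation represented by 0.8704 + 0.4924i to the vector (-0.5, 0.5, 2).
(-0.5, -1.457, 1.459)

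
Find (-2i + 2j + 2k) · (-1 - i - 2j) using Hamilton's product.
2 + 6i - 4j + 4k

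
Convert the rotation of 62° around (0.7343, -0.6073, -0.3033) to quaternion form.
0.8572 + 0.3782i - 0.3128j - 0.1562k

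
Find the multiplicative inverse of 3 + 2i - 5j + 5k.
0.0476 - 0.0317i + 0.0794j - 0.0794k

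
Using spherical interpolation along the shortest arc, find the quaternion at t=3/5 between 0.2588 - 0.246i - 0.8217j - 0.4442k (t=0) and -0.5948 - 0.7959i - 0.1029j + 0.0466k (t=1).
-0.3167 - 0.7531i - 0.5366j - 0.2109k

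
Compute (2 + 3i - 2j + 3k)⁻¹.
0.0769 - 0.1154i + 0.0769j - 0.1154k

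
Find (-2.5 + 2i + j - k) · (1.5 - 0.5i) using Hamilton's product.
-2.75 + 4.25i + 2j - k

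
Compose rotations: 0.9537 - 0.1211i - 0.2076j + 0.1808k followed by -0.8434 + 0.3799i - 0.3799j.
-0.8372 + 0.3958i - 0.2559j - 0.2774k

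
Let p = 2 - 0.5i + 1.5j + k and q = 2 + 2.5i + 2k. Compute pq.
3.25 + 7i + 6.5j + 2.25k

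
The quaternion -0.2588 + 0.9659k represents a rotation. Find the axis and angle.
axis = (0, 0, 1), θ = 7π/6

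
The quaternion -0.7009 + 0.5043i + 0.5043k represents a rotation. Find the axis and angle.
axis = (√2/2, 0, √2/2), θ = 269°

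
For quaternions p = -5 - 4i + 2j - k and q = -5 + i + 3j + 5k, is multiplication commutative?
No: pq = 28 + 28i - 6j - 34k ≠ 28 + 2i - 44j - 6k = qp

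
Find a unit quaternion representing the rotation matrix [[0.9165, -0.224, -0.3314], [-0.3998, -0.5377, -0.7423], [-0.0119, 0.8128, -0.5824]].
0.4462 + 0.8713i - 0.179j - 0.0985k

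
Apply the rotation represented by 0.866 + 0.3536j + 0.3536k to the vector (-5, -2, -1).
(-1.887, -4.812, 1.812)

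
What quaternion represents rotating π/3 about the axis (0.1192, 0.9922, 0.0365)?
0.866 + 0.0596i + 0.4961j + 0.0182k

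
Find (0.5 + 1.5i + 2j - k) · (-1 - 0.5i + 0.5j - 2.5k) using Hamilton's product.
-3.25 - 6.25i + 2.5j + 1.5k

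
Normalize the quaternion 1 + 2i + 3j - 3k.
0.2085 + 0.417i + 0.6255j - 0.6255k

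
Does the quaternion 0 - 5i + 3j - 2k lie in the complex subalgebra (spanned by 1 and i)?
No. The quaternion -5i + 3j - 2k has j-coefficient y = 3 and k-coefficient z = -2, not both zero, so it does not lie in the complex subalgebra spanned by 1 and i.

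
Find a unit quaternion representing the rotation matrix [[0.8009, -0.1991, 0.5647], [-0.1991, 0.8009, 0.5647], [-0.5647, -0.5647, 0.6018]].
0.8949 - 0.3155i + 0.3155j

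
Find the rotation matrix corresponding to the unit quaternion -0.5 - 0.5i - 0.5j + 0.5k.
[[0, 1, 0], [0, 0, -1], [-1, 0, 0]]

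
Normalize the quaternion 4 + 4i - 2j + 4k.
0.5547 + 0.5547i - 0.2774j + 0.5547k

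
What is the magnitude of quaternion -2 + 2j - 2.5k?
3.775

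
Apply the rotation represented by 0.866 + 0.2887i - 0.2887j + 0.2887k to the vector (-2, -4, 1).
(1, -4, -2)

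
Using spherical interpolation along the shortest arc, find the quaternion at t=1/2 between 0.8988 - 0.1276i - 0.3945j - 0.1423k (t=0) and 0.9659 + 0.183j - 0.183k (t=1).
0.9768 - 0.0668i - 0.1108j - 0.1704k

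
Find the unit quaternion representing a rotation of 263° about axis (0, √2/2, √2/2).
-0.6626 + 0.5296j + 0.5296k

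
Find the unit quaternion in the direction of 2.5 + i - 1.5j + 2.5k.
0.6299 + 0.252i - 0.378j + 0.6299k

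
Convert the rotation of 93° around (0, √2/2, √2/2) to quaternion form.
0.6884 + 0.5129j + 0.5129k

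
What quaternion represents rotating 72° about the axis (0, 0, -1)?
0.809 - 0.5878k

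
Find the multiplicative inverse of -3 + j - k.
-0.2727 - 0.0909j + 0.0909k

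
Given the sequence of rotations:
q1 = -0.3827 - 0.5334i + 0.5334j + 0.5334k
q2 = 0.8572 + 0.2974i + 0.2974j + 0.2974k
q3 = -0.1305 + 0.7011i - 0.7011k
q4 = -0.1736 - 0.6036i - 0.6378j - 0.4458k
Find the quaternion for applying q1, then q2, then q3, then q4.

q2 · q1 = -0.4867 - 0.571i + 0.0261j + 0.6607k
q3 · q2 · q1 = 0.9271 - 0.2484i - 0.0663j + 0.2733k
q4 · q3 · q2 · q1 = -0.2313 - 0.7203i - 0.3041j - 0.5792k
-0.2313 - 0.7203i - 0.3041j - 0.5792k


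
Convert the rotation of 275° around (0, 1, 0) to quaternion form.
-0.7373 + 0.6756j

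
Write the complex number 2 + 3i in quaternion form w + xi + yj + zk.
2 + 3i + 0j + 0k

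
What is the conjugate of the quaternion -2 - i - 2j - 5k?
-2 + i + 2j + 5k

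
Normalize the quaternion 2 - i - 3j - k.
0.5164 - 0.2582i - 0.7746j - 0.2582k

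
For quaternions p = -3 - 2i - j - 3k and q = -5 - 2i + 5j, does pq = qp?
No: pq = 16 + 31i - 4j + 3k ≠ 16 + i - 16j + 27k = qp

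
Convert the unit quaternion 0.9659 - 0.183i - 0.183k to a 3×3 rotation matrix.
[[0.933, 0.3535, 0.067], [-0.3535, 0.866, 0.3535], [0.067, -0.3535, 0.933]]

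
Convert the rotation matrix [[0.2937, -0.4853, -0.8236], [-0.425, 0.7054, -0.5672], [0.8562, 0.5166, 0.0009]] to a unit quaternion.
0.7071 + 0.3832i - 0.5939j + 0.0213k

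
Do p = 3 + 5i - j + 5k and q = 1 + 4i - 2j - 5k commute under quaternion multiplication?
No: pq = 6 + 32i + 38j - 16k ≠ 6 + 2i - 52j - 4k = qp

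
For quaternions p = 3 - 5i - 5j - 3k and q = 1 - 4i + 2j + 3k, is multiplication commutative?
No: pq = 2 - 26i + 28j - 24k ≠ 2 - 8i - 26j + 36k = qp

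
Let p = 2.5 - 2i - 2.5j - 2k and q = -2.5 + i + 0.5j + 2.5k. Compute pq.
2 + 2.25i + 10.5j + 12.75k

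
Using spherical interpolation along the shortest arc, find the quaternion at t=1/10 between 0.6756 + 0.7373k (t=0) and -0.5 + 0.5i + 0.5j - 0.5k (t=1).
0.676 - 0.0555i - 0.0555j + 0.7327k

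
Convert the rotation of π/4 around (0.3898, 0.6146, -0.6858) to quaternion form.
0.9239 + 0.1492i + 0.2352j - 0.2624k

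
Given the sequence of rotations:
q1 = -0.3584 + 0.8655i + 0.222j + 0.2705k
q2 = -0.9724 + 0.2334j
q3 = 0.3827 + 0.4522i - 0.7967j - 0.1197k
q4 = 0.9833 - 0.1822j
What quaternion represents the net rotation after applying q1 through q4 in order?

q2 · q1 = 0.2967 - 0.7785i - 0.2995j - 0.465k
q3 · q2 · q1 = 0.1713 + 0.1709i - 0.0475j - 0.9691k
q4 · q3 · q2 · q1 = 0.1598 + 0.3446i - 0.0779j - 0.9218k
0.1598 + 0.3446i - 0.0779j - 0.9218k


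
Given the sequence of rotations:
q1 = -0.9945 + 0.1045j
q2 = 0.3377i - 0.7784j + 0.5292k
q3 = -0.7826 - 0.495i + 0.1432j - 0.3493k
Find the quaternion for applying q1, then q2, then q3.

q2 · q1 = 0.0813 - 0.3911i + 0.7741j - 0.491k
q3 · q2 · q1 = -0.5396 + 0.4659i - 0.7006j + 0.0287k
-0.5396 + 0.4659i - 0.7006j + 0.0287k


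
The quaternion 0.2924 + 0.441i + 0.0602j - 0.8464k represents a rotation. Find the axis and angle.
axis = (0.4612, 0.063, -0.8851), θ = 146°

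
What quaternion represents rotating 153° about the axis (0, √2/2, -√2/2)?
0.2334 + 0.6876j - 0.6876k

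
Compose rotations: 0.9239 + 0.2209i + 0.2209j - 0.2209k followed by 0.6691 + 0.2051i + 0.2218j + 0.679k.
0.6739 + 0.1383i + 0.548j + 0.4758k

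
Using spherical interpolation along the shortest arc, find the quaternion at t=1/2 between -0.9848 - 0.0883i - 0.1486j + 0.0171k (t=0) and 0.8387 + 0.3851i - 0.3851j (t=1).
-0.9603 - 0.2493i + 0.1246j + 0.009k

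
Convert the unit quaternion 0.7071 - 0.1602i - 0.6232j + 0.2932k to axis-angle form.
axis = (-0.2266, -0.8813, 0.4146), θ = π/2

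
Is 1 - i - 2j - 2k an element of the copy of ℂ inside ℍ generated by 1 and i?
No. The quaternion 1 - i - 2j - 2k has j-coefficient y = -2 and k-coefficient z = -2, not both zero, so it does not lie in the complex subalgebra spanned by 1 and i.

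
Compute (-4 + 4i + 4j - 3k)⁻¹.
-0.0702 - 0.0702i - 0.0702j + 0.0526k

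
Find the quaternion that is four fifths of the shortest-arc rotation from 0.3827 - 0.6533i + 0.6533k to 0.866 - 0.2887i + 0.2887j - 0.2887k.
0.8646 - 0.4242i + 0.2552j - 0.0862k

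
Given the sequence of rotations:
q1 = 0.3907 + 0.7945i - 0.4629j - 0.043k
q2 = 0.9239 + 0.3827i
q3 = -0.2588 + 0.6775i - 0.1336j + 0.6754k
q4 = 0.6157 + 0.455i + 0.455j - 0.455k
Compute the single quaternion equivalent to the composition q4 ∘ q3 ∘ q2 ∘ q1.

q2 · q1 = 0.0569 + 0.8836i - 0.4112j - 0.2169k
q3 · q2 · q1 = -0.5218 + 0.1166i + 0.8425j - 0.066k
q4 · q3 · q2 · q1 = -0.7877 + 0.1877i + 0.2583j + 0.5271k
-0.7877 + 0.1877i + 0.2583j + 0.5271k


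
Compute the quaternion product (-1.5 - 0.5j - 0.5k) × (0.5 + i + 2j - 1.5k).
-0.5 + 0.25i - 3.75j + 2.5k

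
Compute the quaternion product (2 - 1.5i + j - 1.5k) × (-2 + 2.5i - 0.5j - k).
-1.25 + 6.25i - 8.25j - 0.75k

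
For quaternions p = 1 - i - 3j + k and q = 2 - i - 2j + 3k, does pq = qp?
No: pq = -8 - 10i - 6j + 4k ≠ -8 + 4i - 10j + 6k = qp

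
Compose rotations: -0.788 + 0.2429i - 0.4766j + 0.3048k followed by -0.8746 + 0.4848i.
0.5714 - 0.5945i + 0.2691j - 0.4976k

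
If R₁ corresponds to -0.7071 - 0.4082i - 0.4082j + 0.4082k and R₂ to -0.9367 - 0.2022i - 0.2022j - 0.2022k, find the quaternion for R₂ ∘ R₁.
0.5798 + 0.3603i + 0.6904j - 0.2394k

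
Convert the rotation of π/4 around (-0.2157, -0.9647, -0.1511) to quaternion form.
0.9239 - 0.0825i - 0.3692j - 0.0578k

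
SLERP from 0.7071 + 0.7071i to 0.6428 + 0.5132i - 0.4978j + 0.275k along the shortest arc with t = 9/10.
0.6609 + 0.5429i - 0.4535j + 0.2505k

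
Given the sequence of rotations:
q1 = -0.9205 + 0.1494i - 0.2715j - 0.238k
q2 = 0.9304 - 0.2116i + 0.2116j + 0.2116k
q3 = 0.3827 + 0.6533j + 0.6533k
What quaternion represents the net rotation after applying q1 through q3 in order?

q2 · q1 = -0.717 + 0.3409i - 0.4661j - 0.3904k
q3 · q2 · q1 = 0.2852 + 0.1799i - 0.4241j - 0.8405k
0.2852 + 0.1799i - 0.4241j - 0.8405k


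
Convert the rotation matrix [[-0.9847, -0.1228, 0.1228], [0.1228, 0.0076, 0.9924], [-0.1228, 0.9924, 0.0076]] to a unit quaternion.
0.0872 + 0.7044j + 0.7044k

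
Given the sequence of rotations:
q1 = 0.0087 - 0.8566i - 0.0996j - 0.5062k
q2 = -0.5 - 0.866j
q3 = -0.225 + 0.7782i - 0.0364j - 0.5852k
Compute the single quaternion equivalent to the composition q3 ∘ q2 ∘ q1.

q2 · q1 = -0.0906 + 0.8667i + 0.0423j - 0.4887k
q3 · q2 · q1 = -0.9385 - 0.223i - 0.1331j + 0.2274k
-0.9385 - 0.223i - 0.1331j + 0.2274k


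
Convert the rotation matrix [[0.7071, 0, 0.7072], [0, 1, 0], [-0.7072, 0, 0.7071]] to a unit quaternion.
0.9239 + 0.3827j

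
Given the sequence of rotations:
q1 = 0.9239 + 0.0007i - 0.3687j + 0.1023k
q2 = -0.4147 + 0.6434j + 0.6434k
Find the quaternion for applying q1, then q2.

q2 · q1 = -0.2117 + 0.3028i + 0.7478j + 0.5516k
-0.2117 + 0.3028i + 0.7478j + 0.5516k


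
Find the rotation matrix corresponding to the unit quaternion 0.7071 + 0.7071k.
[[0, -1, 0], [1, 0, 0], [0, 0, 1]]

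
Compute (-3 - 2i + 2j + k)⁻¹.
-0.1667 + 0.1111i - 0.1111j - 0.0556k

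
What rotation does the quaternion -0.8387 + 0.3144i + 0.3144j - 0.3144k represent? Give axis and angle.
axis = (√3/3, √3/3, -√3/3), θ = 294°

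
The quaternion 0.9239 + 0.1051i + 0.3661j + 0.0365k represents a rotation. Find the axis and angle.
axis = (0.2747, 0.9568, 0.0954), θ = π/4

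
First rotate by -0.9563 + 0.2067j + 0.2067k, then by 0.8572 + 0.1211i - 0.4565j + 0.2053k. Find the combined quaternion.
-0.7678 - 0.2526i + 0.5887j + 0.0059k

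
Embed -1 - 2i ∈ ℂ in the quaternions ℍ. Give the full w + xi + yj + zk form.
-1 - 2i + 0j + 0k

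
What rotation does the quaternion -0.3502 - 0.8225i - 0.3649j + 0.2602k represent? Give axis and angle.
axis = (-0.8781, -0.3896, 0.2778), θ = 221°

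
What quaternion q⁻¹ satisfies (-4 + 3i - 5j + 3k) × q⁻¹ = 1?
-0.0678 - 0.0508i + 0.0847j - 0.0508k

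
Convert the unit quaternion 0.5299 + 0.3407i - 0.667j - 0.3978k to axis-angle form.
axis = (0.4017, -0.7865, -0.4691), θ = 116°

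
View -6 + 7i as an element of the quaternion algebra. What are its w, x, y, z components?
-6 + 7i + 0j + 0k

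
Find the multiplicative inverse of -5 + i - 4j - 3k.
-0.098 - 0.0196i + 0.0784j + 0.0588k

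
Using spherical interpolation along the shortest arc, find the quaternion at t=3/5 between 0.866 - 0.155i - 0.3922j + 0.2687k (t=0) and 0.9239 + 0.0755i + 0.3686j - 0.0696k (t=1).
0.9948 - 0.0201i + 0.0655j + 0.0751k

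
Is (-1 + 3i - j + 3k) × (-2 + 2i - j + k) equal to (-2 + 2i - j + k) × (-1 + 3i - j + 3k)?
No: pq = -8 - 6i + 6j - 8k ≠ -8 - 10i - 6k = qp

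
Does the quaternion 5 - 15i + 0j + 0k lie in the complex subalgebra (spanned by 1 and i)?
Yes. The quaternion 5 - 15i has j- and k-coefficients y = z = 0, so it lies in the complex subalgebra spanned by 1 and i.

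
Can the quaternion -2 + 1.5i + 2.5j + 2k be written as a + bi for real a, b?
No. The quaternion -2 + 1.5i + 2.5j + 2k has j-coefficient y = 2.5 and k-coefficient z = 2, not both zero, so it does not lie in the complex subalgebra spanned by 1 and i.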